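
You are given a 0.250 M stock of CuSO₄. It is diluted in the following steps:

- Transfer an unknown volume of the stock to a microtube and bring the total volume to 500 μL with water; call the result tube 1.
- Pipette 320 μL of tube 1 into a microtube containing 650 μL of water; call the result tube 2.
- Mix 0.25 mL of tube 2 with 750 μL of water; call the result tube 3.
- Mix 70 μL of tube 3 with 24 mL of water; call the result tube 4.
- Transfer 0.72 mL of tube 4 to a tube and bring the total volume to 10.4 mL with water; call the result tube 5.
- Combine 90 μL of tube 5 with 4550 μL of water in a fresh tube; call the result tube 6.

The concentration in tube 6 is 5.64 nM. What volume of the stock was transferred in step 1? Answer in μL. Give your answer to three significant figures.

Step 1: v brought to 500 μL → factor = 500 μL/v
Step 2: 320 μL + 650 μL = 970 μL total → factor 970/320 = 3.0312
Step 3: 0.25 mL + 750 μL = 1 mL total → factor 1/0.25 = 4
Step 4: 70 μL + 24 mL = 24070 μL total → factor 24070/70 = 343.86
Step 5: 0.72 mL brought to 10.4 mL → factor 10.4/0.72 = 14.444
Step 6: 90 μL + 4550 μL = 4640 μL total → factor 4640/90 = 51.556
Product of known-step factors = 3.1048 × 10^6
Overall factor = 0.250 M / (5.64 nM) = 4.4326 × 10^7
Step-1 factor = 4.4326 × 10^7 / 3.1048 × 10^6 = 14.277
v = 500 μL / 14.277 = 35.0 μL

35.0 μL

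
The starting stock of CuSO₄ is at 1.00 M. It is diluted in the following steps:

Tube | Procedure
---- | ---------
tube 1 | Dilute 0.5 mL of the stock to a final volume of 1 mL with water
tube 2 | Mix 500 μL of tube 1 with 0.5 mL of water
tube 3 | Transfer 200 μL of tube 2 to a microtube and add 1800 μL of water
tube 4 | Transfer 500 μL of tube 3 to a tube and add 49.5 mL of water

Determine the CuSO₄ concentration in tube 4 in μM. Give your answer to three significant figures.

Step 1: 0.5 mL brought to 1 mL → factor 1/0.5 = 2
Step 2: 500 μL + 0.5 mL = 1000 μL total → factor 1000/500 = 2
Step 3: 200 μL + 1800 μL = 2000 μL total → factor 2000/200 = 10
Step 4: 500 μL + 49.5 mL = 50000 μL total → factor 50000/500 = 100
Overall dilution factor = 2 × 2 × 10 × 100 = 4000
Final = 1.00 M / 4000 = 0.0002500 M = 250 μM

250 μM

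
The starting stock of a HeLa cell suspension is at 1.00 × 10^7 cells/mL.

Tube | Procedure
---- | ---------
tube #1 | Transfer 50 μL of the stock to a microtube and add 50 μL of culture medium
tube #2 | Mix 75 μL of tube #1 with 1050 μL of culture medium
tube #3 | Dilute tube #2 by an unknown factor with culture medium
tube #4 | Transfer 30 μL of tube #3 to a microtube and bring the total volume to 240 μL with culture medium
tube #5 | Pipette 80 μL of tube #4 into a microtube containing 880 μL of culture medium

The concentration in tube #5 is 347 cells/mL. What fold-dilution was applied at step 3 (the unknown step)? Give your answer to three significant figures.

10.0-fold

Step 1: 50 μL + 50 μL = 100 μL total → factor 100/50 = 2
Step 2: 75 μL + 1050 μL = 1125 μL total → factor 1125/75 = 15
Step 3: unknown factor x
Step 4: 30 μL brought to 240 μL → factor 240/30 = 8
Step 5: 80 μL + 880 μL = 960 μL total → factor 960/80 = 12
Product of known-step factors = 2880
Overall factor = 1.00 × 10^7 cells/mL / (347 cells/mL) = 28818
x = 28818 / 2880 = 10.0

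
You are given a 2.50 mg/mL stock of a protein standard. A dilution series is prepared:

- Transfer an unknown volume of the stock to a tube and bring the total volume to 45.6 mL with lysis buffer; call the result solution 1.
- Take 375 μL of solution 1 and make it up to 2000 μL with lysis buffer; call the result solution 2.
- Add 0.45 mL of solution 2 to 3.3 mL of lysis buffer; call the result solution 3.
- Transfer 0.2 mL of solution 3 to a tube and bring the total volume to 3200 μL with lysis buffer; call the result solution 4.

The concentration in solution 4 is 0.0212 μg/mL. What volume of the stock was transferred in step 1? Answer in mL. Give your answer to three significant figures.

0.275 mL

Step 1: v brought to 45.6 mL → factor = 45.6 mL/v
Step 2: 375 μL brought to 2000 μL → factor 2000/375 = 5.3333
Step 3: 0.45 mL + 3.3 mL = 3.75 mL total → factor 3.75/0.45 = 8.3333
Step 4: 0.2 mL brought to 3200 μL → factor 3.2/0.2 = 16
Product of known-step factors = 711.11
Overall factor = 2.50 mg/mL / (0.0212 μg/mL) = 1.1792 × 10^5
Step-1 factor = 1.1792 × 10^5 / 711.11 = 165.83
v = 45.6 mL / 165.83 = 0.275 mL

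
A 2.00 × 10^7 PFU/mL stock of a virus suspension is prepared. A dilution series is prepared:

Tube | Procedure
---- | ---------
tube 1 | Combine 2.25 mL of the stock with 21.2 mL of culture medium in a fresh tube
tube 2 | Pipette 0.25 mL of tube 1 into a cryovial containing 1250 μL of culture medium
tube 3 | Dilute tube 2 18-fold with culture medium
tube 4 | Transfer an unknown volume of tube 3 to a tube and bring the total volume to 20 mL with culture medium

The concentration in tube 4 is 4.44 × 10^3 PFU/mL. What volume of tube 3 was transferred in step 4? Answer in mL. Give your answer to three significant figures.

Step 1: 2.25 mL + 21.2 mL = 23.45 mL total → factor 23.45/2.25 = 10.422
Step 2: 0.25 mL + 1250 μL = 1.5 mL total → factor 1.5/0.25 = 6
Step 3: 18-fold → factor 18
Step 4: v brought to 20 mL → factor = 20 mL/v
Product of known-step factors = 1125.6
Overall factor = 2.00 × 10^7 PFU/mL / (4.44 × 10^3 PFU/mL) = 4504.5
Step-4 factor = 4504.5 / 1125.6 = 4.0019
v = 20 mL / 4.0019 = 5.00 mL

5.00 mL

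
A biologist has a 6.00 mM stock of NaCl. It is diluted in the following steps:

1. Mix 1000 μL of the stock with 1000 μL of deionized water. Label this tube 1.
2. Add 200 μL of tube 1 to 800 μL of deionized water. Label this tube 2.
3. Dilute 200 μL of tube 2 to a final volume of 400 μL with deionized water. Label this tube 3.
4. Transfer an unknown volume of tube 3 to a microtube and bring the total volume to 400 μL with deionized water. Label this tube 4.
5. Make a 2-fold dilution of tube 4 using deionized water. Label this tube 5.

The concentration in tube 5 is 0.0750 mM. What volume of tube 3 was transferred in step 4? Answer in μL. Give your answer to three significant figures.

200 μL

Step 1: 1000 μL + 1000 μL = 2000 μL total → factor 2000/1000 = 2
Step 2: 200 μL + 800 μL = 1000 μL total → factor 1000/200 = 5
Step 3: 200 μL brought to 400 μL → factor 400/200 = 2
Step 4: v brought to 400 μL → factor = 400 μL/v
Step 5: 2-fold → factor 2
Product of known-step factors = 40
Overall factor = 6.00 mM / (0.0750 mM) = 80
Step-4 factor = 80 / 40 = 2
v = 400 μL / 2 = 200 μL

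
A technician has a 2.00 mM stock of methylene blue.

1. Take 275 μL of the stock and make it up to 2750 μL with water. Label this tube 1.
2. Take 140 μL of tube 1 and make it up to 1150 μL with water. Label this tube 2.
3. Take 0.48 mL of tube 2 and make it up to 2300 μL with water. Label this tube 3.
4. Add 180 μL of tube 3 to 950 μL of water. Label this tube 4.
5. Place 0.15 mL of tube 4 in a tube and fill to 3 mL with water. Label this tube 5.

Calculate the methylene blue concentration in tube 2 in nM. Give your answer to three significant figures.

Step 1: 275 μL brought to 2750 μL → factor 2750/275 = 10
Step 2: 140 μL brought to 1150 μL → factor 1150/140 = 8.2143
Dilution factor through tube 2 = 10 × 8.2143 = 82.143
[tube 2] = 2.00 mM / 82.143 = 0.02435 mM = 2.43 × 10^4 nM

2.43 × 10^4 nM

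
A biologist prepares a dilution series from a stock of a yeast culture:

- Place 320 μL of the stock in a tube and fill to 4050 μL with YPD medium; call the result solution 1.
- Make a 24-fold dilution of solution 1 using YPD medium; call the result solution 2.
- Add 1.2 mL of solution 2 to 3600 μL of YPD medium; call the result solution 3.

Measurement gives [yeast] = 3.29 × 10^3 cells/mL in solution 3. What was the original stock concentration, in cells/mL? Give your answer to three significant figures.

Step 1: 320 μL brought to 4050 μL → factor 4050/320 = 12.656
Step 2: 24-fold → factor 24
Step 3: 1.2 mL + 3600 μL = 4.8 mL total → factor 4.8/1.2 = 4
Overall dilution factor = 12.656 × 24 × 4 = 1215
Stock = 3.29 × 10^3 cells/mL × 1215 = 4.00 × 10^6 cells/mL

4.00 × 10^6 cells/mL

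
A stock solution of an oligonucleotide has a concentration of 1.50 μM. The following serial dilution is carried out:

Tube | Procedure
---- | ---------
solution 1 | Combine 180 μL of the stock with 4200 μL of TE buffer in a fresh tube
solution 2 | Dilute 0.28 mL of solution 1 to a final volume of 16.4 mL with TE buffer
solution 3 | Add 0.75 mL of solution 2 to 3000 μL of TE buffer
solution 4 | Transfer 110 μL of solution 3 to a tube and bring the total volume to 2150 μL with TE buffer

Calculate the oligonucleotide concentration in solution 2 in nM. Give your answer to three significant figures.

1.05 nM

Step 1: 180 μL + 4200 μL = 4380 μL total → factor 4380/180 = 24.333
Step 2: 0.28 mL brought to 16.4 mL → factor 16.4/0.28 = 58.571
Dilution factor through solution 2 = 24.333 × 58.571 = 1425.2
[solution 2] = 1.50 μM / 1425.2 = 0.001052 μM = 1.05 nM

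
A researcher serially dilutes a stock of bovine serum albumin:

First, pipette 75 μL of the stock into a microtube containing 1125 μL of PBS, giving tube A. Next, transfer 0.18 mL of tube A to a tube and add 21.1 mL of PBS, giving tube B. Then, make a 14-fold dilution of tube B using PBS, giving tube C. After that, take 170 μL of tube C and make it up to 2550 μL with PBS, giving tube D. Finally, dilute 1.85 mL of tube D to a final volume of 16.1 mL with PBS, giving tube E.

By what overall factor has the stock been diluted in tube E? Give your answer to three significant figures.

Step 1: 75 μL + 1125 μL = 1200 μL total → factor 1200/75 = 16
Step 2: 0.18 mL + 21.1 mL = 21.28 mL total → factor 21.28/0.18 = 118.22
Step 3: 14-fold → factor 14
Step 4: 170 μL brought to 2550 μL → factor 2550/170 = 15
Step 5: 1.85 mL brought to 16.1 mL → factor 16.1/1.85 = 8.7027
Overall dilution factor = 16 × 118.22 × 14 × 15 × 8.7027 = 3.4569 × 10^6

3.46 × 10^6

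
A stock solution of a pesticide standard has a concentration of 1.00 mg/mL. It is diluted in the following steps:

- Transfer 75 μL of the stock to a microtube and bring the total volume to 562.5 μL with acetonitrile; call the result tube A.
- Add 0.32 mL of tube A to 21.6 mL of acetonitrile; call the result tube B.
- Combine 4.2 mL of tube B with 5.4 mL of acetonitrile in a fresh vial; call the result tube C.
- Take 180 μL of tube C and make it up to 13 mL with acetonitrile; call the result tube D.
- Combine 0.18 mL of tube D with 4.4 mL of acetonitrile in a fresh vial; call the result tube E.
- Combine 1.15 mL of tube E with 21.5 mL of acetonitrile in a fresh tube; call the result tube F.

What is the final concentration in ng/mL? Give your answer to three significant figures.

Step 1: 75 μL brought to 562.5 μL → factor 562.5/75 = 7.5
Step 2: 0.32 mL + 21.6 mL = 21.92 mL total → factor 21.92/0.32 = 68.5
Step 3: 4.2 mL + 5.4 mL = 9.6 mL total → factor 9.6/4.2 = 2.2857
Step 4: 180 μL brought to 13 mL → factor 13000/180 = 72.222
Step 5: 0.18 mL + 4.4 mL = 4.58 mL total → factor 4.58/0.18 = 25.444
Step 6: 1.15 mL + 21.5 mL = 22.65 mL total → factor 22.65/1.15 = 19.696
Overall dilution factor = 7.5 × 68.5 × 2.2857 × 72.222 × 25.444 × 19.696 = 4.2502 × 10^7
Final = 1.00 mg/mL / 4.2502 × 10^7 = 2.353 × 10^-8 mg/mL = 0.0235 ng/mL

0.0235 ng/mL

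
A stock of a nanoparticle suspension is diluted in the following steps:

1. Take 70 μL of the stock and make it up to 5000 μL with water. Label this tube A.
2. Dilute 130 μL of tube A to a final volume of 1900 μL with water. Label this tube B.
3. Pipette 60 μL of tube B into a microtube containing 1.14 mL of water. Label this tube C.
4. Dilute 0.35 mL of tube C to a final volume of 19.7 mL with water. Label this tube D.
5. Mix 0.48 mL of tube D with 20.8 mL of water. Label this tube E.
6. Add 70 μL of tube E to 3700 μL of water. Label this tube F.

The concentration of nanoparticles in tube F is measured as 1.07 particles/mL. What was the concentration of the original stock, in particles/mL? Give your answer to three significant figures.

Step 1: 70 μL brought to 5000 μL → factor 5000/70 = 71.429
Step 2: 130 μL brought to 1900 μL → factor 1900/130 = 14.615
Step 3: 60 μL + 1.14 mL = 1200 μL total → factor 1200/60 = 20
Step 4: 0.35 mL brought to 19.7 mL → factor 19.7/0.35 = 56.286
Step 5: 0.48 mL + 20.8 mL = 21.28 mL total → factor 21.28/0.48 = 44.333
Step 6: 70 μL + 3700 μL = 3770 μL total → factor 3770/70 = 53.857
Overall dilution factor = 71.429 × 14.615 × 20 × 56.286 × 44.333 × 53.857 = 2.806 × 10^9
Stock = 1.07 particles/mL × 2.806 × 10^9 = 3.00 × 10^9 particles/mL

3.00 × 10^9 particles/mL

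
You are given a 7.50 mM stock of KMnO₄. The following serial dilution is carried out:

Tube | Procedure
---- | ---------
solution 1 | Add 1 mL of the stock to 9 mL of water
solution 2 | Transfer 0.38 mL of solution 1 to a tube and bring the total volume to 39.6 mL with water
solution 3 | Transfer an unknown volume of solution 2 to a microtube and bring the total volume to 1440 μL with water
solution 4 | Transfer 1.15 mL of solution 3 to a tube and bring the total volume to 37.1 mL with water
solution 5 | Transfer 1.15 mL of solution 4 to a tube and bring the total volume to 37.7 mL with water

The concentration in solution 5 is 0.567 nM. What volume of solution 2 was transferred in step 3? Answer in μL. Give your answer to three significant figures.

120 μL

Step 1: 1 mL + 9 mL = 10 mL total → factor 10/1 = 10
Step 2: 0.38 mL brought to 39.6 mL → factor 39.6/0.38 = 104.21
Step 3: v brought to 1440 μL → factor = 1440 μL/v
Step 4: 1.15 mL brought to 37.1 mL → factor 37.1/1.15 = 32.261
Step 5: 1.15 mL brought to 37.7 mL → factor 37.7/1.15 = 32.783
Product of known-step factors = 1.1021 × 10^6
Overall factor = 7.50 mM / (0.567 nM) = 1.3228 × 10^7
Step-3 factor = 1.3228 × 10^7 / 1.1021 × 10^6 = 12.002
v = 1440 μL / 12.002 = 120 μL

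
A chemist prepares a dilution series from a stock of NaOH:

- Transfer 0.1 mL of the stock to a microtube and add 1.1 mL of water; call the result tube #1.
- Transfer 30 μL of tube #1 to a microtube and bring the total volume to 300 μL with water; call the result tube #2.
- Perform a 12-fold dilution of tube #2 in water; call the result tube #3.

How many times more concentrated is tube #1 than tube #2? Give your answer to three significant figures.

Step 1: 0.1 mL + 1.1 mL = 1.2 mL total → factor 1.2/0.1 = 12
Step 2: 30 μL brought to 300 μL → factor 300/30 = 10
Dilution factor to tube #1 = 12; to tube #2 = 120
[tube #1]/[tube #2] = (factor to tube #2)/(factor to tube #1) = 120/12 = 10.0

10.0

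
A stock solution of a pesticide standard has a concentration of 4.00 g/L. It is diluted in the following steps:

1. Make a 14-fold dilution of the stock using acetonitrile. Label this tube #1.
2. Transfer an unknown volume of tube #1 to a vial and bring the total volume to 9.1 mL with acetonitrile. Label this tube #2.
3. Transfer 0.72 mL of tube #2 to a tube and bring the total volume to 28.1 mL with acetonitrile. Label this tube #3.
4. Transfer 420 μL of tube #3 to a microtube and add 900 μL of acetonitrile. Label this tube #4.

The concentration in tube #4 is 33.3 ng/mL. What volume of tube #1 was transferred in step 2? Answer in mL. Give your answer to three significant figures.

Step 1: 14-fold → factor 14
Step 2: v brought to 9.1 mL → factor = 9.1 mL/v
Step 3: 0.72 mL brought to 28.1 mL → factor 28.1/0.72 = 39.028
Step 4: 420 μL + 900 μL = 1320 μL total → factor 1320/420 = 3.1429
Product of known-step factors = 1717.2
Overall factor = 4.00 g/L / (33.3 ng/mL) = 1.2012 × 10^5
Step-2 factor = 1.2012 × 10^5 / 1717.2 = 69.95
v = 9.1 mL / 69.95 = 0.130 mL

0.130 mL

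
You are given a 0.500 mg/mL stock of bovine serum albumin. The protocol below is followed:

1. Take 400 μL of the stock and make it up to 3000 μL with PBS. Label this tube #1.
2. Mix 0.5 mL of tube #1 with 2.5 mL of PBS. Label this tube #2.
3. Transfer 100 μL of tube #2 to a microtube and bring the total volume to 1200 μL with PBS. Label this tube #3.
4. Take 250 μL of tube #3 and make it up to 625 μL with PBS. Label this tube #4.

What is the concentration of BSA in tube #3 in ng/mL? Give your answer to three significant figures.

926 ng/mL

Step 1: 400 μL brought to 3000 μL → factor 3000/400 = 7.5
Step 2: 0.5 mL + 2.5 mL = 3 mL total → factor 3/0.5 = 6
Step 3: 100 μL brought to 1200 μL → factor 1200/100 = 12
Dilution factor through tube #3 = 7.5 × 6 × 12 = 540
[tube #3] = 0.500 mg/mL / 540 = 0.0009259 mg/mL = 926 ng/mL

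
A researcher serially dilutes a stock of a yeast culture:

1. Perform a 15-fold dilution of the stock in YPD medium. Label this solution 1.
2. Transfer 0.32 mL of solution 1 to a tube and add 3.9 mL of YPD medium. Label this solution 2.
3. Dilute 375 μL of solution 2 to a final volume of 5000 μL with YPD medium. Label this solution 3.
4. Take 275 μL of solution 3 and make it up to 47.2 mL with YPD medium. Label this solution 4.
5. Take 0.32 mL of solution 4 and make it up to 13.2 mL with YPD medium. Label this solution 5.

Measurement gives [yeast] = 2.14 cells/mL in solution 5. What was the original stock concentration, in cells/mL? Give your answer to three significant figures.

Step 1: 15-fold → factor 15
Step 2: 0.32 mL + 3.9 mL = 4.22 mL total → factor 4.22/0.32 = 13.188
Step 3: 375 μL brought to 5000 μL → factor 5000/375 = 13.333
Step 4: 275 μL brought to 47.2 mL → factor 47200/275 = 171.64
Step 5: 0.32 mL brought to 13.2 mL → factor 13.2/0.32 = 41.25
Overall dilution factor = 15 × 13.188 × 13.333 × 171.64 × 41.25 = 1.8674 × 10^7
Stock = 2.14 cells/mL × 1.8674 × 10^7 = 4.00 × 10^7 cells/mL

4.00 × 10^7 cells/mL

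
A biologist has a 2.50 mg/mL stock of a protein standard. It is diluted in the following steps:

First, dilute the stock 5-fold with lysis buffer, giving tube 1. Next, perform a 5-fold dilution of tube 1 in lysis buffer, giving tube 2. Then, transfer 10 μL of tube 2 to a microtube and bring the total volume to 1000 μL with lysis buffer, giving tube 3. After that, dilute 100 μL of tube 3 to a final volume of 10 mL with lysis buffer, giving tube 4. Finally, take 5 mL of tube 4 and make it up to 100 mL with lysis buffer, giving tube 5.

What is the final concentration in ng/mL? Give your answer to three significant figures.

Step 1: 5-fold → factor 5
Step 2: 5-fold → factor 5
Step 3: 10 μL brought to 1000 μL → factor 1000/10 = 100
Step 4: 100 μL brought to 10 mL → factor 10000/100 = 100
Step 5: 5 mL brought to 100 mL → factor 100/5 = 20
Overall dilution factor = 5 × 5 × 100 × 100 × 20 = 5 × 10^6
Final = 2.50 mg/mL / 5 × 10^6 = 5.000 × 10^-7 mg/mL = 0.500 ng/mL

0.500 ng/mL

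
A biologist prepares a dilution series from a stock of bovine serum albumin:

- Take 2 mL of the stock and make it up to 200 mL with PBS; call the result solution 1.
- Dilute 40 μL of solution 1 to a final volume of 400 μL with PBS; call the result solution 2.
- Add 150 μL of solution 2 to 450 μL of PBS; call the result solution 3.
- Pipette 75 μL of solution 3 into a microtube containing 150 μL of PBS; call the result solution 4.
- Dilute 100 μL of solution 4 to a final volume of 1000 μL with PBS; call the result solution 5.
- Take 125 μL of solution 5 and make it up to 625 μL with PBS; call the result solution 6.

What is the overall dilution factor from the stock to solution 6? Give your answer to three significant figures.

Step 1: 2 mL brought to 200 mL → factor 200/2 = 100
Step 2: 40 μL brought to 400 μL → factor 400/40 = 10
Step 3: 150 μL + 450 μL = 600 μL total → factor 600/150 = 4
Step 4: 75 μL + 150 μL = 225 μL total → factor 225/75 = 3
Step 5: 100 μL brought to 1000 μL → factor 1000/100 = 10
Step 6: 125 μL brought to 625 μL → factor 625/125 = 5
Overall dilution factor = 100 × 10 × 4 × 3 × 10 × 5 = 6 × 10^5

6.00 × 10^5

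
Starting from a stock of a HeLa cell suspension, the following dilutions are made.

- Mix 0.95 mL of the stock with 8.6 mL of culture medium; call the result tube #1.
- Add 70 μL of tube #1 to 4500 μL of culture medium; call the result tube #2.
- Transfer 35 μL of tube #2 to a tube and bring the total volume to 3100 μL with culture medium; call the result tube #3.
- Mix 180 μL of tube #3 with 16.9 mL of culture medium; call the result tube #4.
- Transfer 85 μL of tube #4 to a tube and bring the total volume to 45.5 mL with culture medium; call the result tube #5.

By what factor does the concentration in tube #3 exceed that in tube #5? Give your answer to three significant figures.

Step 1: 0.95 mL + 8.6 mL = 9.55 mL total → factor 9.55/0.95 = 10.053
Step 2: 70 μL + 4500 μL = 4570 μL total → factor 4570/70 = 65.286
Step 3: 35 μL brought to 3100 μL → factor 3100/35 = 88.571
Step 4: 180 μL + 16.9 mL = 17080 μL total → factor 17080/180 = 94.889
Step 5: 85 μL brought to 45.5 mL → factor 45500/85 = 535.29
Dilution factor to tube #3 = 58129; to tube #5 = 2.9526 × 10^9
[tube #3]/[tube #5] = (factor to tube #5)/(factor to tube #3) = 2.9526 × 10^9/58129 = 5.08 × 10^4

5.08 × 10^4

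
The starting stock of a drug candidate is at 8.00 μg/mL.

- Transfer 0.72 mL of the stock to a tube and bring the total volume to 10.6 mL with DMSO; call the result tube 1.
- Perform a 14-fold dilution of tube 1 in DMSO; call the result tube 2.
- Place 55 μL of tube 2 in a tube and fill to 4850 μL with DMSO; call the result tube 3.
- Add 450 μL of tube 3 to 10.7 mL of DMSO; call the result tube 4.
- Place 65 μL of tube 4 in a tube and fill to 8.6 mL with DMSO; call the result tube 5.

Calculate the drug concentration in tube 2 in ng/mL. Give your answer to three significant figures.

38.8 ng/mL

Step 1: 0.72 mL brought to 10.6 mL → factor 10.6/0.72 = 14.722
Step 2: 14-fold → factor 14
Dilution factor through tube 2 = 14.722 × 14 = 206.11
[tube 2] = 8.00 μg/mL / 206.11 = 0.03881 μg/mL = 38.8 ng/mL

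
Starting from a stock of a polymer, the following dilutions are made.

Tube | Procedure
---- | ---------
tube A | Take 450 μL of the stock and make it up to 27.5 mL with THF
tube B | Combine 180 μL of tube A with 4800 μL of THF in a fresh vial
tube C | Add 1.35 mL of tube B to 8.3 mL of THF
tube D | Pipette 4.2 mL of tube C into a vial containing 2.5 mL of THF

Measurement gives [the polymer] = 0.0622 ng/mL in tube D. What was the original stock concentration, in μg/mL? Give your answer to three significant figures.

1.20 μg/mL

Step 1: 450 μL brought to 27.5 mL → factor 27500/450 = 61.111
Step 2: 180 μL + 4800 μL = 4980 μL total → factor 4980/180 = 27.667
Step 3: 1.35 mL + 8.3 mL = 9.65 mL total → factor 9.65/1.35 = 7.1481
Step 4: 4.2 mL + 2.5 mL = 6.7 mL total → factor 6.7/4.2 = 1.5952
Overall dilution factor = 61.111 × 27.667 × 7.1481 × 1.5952 = 19280
Stock = 0.0622 ng/mL × 19280 = 1199 ng/mL = 1.20 μg/mL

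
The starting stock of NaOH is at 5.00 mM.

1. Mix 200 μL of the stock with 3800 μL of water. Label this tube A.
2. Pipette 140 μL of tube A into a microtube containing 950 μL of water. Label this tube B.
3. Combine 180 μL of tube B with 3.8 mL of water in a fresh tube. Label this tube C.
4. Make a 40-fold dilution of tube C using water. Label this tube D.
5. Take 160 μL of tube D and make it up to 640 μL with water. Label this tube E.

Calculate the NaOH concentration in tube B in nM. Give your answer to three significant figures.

Step 1: 200 μL + 3800 μL = 4000 μL total → factor 4000/200 = 20
Step 2: 140 μL + 950 μL = 1090 μL total → factor 1090/140 = 7.7857
Dilution factor through tube B = 20 × 7.7857 = 155.71
[tube B] = 5.00 mM / 155.71 = 0.03211 mM = 3.21 × 10^4 nM

3.21 × 10^4 nM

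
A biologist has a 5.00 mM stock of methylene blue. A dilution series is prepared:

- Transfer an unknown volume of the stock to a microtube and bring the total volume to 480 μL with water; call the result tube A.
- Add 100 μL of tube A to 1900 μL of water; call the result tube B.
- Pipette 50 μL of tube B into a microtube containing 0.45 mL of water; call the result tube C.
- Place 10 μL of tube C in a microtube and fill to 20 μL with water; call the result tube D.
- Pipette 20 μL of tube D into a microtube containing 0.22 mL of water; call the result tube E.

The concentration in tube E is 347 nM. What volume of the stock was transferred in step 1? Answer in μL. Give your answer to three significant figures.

160 μL

Step 1: v brought to 480 μL → factor = 480 μL/v
Step 2: 100 μL + 1900 μL = 2000 μL total → factor 2000/100 = 20
Step 3: 50 μL + 0.45 mL = 500 μL total → factor 500/50 = 10
Step 4: 10 μL brought to 20 μL → factor 20/10 = 2
Step 5: 20 μL + 0.22 mL = 240 μL total → factor 240/20 = 12
Product of known-step factors = 4800
Overall factor = 5.00 mM / (347 nM) = 14409
Step-1 factor = 14409 / 4800 = 3.0019
v = 480 μL / 3.0019 = 160 μL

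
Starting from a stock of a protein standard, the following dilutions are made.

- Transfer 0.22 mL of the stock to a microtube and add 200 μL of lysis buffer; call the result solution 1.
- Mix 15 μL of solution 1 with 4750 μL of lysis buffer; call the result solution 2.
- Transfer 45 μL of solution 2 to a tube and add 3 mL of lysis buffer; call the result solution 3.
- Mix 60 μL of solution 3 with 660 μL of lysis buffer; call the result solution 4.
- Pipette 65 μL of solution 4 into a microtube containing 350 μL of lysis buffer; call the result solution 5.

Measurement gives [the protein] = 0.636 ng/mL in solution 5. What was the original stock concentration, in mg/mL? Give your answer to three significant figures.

2.00 mg/mL

Step 1: 0.22 mL + 200 μL = 0.42 mL total → factor 0.42/0.22 = 1.9091
Step 2: 15 μL + 4750 μL = 4765 μL total → factor 4765/15 = 317.67
Step 3: 45 μL + 3 mL = 3045 μL total → factor 3045/45 = 67.667
Step 4: 60 μL + 660 μL = 720 μL total → factor 720/60 = 12
Step 5: 65 μL + 350 μL = 415 μL total → factor 415/65 = 6.3846
Overall dilution factor = 1.9091 × 317.67 × 67.667 × 12 × 6.3846 = 3.144 × 10^6
Stock = 0.636 ng/mL × 3.144 × 10^6 = 2.000 × 10^6 ng/mL = 2.00 mg/mL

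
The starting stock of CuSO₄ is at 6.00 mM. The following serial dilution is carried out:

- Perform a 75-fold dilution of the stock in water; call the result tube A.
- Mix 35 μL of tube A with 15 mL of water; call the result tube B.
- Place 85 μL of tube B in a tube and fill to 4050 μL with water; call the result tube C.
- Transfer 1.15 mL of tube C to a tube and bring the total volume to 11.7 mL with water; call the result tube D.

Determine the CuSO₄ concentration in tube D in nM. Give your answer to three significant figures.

Step 1: 75-fold → factor 75
Step 2: 35 μL + 15 mL = 15035 μL total → factor 15035/35 = 429.57
Step 3: 85 μL brought to 4050 μL → factor 4050/85 = 47.647
Step 4: 1.15 mL brought to 11.7 mL → factor 11.7/1.15 = 10.174
Overall dilution factor = 75 × 429.57 × 47.647 × 10.174 = 1.5618 × 10^7
Final = 6.00 mM / 1.5618 × 10^7 = 3.842 × 10^-7 mM = 0.384 nM

0.384 nM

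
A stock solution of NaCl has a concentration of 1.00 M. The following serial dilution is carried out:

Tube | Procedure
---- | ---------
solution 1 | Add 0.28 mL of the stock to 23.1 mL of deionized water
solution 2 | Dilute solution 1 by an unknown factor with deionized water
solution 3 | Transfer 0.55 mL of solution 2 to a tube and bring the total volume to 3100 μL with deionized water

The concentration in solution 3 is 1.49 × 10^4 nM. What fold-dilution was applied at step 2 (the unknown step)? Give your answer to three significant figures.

143-fold

Step 1: 0.28 mL + 23.1 mL = 23.38 mL total → factor 23.38/0.28 = 83.5
Step 2: unknown factor x
Step 3: 0.55 mL brought to 3100 μL → factor 3.1/0.55 = 5.6364
Product of known-step factors = 470.64
Overall factor = 1.00 M / (1.49 × 10^4 nM) = 67114
x = 67114 / 470.64 = 143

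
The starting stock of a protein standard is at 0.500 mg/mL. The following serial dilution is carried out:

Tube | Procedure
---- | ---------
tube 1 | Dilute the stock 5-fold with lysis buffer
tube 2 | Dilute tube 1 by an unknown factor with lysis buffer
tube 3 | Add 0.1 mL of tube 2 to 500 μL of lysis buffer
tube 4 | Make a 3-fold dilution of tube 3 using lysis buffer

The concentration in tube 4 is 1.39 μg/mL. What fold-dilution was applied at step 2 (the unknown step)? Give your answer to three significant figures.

Step 1: 5-fold → factor 5
Step 2: unknown factor x
Step 3: 0.1 mL + 500 μL = 0.6 mL total → factor 0.6/0.1 = 6
Step 4: 3-fold → factor 3
Product of known-step factors = 90
Overall factor = 0.500 mg/mL / (1.39 μg/mL) = 359.71
x = 359.71 / 90 = 4.00

4.00-fold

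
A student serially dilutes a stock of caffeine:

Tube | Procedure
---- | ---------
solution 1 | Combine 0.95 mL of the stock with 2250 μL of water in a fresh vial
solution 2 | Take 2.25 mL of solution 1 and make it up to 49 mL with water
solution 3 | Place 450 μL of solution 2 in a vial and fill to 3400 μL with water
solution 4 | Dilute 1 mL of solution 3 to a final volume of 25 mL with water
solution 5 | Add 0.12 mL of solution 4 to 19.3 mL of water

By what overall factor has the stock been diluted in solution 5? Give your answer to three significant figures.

2.24 × 10^6

Step 1: 0.95 mL + 2250 μL = 3.2 mL total → factor 3.2/0.95 = 3.3684
Step 2: 2.25 mL brought to 49 mL → factor 49/2.25 = 21.778
Step 3: 450 μL brought to 3400 μL → factor 3400/450 = 7.5556
Step 4: 1 mL brought to 25 mL → factor 25/1 = 25
Step 5: 0.12 mL + 19.3 mL = 19.42 mL total → factor 19.42/0.12 = 161.83
Overall dilution factor = 3.3684 × 21.778 × 7.5556 × 25 × 161.83 = 2.2424 × 10^6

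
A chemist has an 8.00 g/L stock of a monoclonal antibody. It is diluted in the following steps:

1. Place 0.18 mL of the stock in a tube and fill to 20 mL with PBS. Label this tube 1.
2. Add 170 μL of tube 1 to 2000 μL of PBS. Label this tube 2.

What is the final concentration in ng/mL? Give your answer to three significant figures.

Step 1: 0.18 mL brought to 20 mL → factor 20/0.18 = 111.11
Step 2: 170 μL + 2000 μL = 2170 μL total → factor 2170/170 = 12.765
Overall dilution factor = 111.11 × 12.765 = 1418.3
Final = 8.00 g/L / 1418.3 = 0.005641 g/L = 5.64 × 10^3 ng/mL

5.64 × 10^3 ng/mL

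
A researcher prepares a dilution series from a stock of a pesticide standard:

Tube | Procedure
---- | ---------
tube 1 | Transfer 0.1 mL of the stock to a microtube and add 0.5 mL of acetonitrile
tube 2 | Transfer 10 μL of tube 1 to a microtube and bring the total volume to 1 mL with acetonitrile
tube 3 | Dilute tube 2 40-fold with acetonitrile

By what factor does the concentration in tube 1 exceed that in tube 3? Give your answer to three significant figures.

4.00 × 10^3

Step 1: 0.1 mL + 0.5 mL = 0.6 mL total → factor 0.6/0.1 = 6
Step 2: 10 μL brought to 1 mL → factor 1000/10 = 100
Step 3: 40-fold → factor 40
Dilution factor to tube 1 = 6; to tube 3 = 24000
[tube 1]/[tube 3] = (factor to tube 3)/(factor to tube 1) = 24000/6 = 4.00 × 10^3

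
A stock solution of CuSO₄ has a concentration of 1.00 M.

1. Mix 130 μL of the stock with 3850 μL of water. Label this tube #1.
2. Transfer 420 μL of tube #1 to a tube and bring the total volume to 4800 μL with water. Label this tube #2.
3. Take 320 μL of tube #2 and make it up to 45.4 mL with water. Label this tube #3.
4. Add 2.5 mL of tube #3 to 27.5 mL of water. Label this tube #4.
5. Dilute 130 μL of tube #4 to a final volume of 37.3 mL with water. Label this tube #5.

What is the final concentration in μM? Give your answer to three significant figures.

0.00585 μM

Step 1: 130 μL + 3850 μL = 3980 μL total → factor 3980/130 = 30.615
Step 2: 420 μL brought to 4800 μL → factor 4800/420 = 11.429
Step 3: 320 μL brought to 45.4 mL → factor 45400/320 = 141.88
Step 4: 2.5 mL + 27.5 mL = 30 mL total → factor 30/2.5 = 12
Step 5: 130 μL brought to 37.3 mL → factor 37300/130 = 286.92
Overall dilution factor = 30.615 × 11.429 × 141.88 × 12 × 286.92 = 1.7092 × 10^8
Final = 1.00 M / 1.7092 × 10^8 = 5.851 × 10^-9 M = 0.00585 μM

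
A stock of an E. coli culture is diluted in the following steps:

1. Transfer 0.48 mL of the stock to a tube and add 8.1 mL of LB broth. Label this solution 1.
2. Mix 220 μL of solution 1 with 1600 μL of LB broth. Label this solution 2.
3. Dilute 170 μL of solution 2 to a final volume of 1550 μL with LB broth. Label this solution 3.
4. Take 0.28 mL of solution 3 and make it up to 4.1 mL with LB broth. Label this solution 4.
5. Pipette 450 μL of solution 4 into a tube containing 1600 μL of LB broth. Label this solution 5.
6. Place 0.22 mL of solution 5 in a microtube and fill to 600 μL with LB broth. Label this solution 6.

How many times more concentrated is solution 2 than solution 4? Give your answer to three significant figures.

134

Step 1: 0.48 mL + 8.1 mL = 8.58 mL total → factor 8.58/0.48 = 17.875
Step 2: 220 μL + 1600 μL = 1820 μL total → factor 1820/220 = 8.2727
Step 3: 170 μL brought to 1550 μL → factor 1550/170 = 9.1176
Step 4: 0.28 mL brought to 4.1 mL → factor 4.1/0.28 = 14.643
Dilution factor to solution 2 = 147.88; to solution 4 = 19743
[solution 2]/[solution 4] = (factor to solution 4)/(factor to solution 2) = 19743/147.88 = 134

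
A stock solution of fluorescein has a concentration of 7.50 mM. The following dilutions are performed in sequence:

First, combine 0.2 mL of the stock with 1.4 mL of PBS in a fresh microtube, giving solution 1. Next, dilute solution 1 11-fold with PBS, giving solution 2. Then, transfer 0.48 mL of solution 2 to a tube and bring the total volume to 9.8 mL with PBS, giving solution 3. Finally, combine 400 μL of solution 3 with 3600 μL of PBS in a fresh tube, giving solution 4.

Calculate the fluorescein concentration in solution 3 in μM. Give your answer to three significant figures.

4.17 μM

Step 1: 0.2 mL + 1.4 mL = 1.6 mL total → factor 1.6/0.2 = 8
Step 2: 11-fold → factor 11
Step 3: 0.48 mL brought to 9.8 mL → factor 9.8/0.48 = 20.417
Dilution factor through solution 3 = 8 × 11 × 20.417 = 1796.7
[solution 3] = 7.50 mM / 1796.7 = 0.004174 mM = 4.17 μM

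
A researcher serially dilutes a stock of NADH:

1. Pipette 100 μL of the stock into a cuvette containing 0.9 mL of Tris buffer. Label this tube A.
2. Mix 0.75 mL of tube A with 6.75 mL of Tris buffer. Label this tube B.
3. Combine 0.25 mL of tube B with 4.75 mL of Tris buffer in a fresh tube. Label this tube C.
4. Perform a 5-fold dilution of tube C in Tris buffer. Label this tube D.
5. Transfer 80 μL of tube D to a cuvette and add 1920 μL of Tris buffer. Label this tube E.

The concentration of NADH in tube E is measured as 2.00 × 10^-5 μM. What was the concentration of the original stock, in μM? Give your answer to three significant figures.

5.00 μM

Step 1: 100 μL + 0.9 mL = 1000 μL total → factor 1000/100 = 10
Step 2: 0.75 mL + 6.75 mL = 7.5 mL total → factor 7.5/0.75 = 10
Step 3: 0.25 mL + 4.75 mL = 5 mL total → factor 5/0.25 = 20
Step 4: 5-fold → factor 5
Step 5: 80 μL + 1920 μL = 2000 μL total → factor 2000/80 = 25
Overall dilution factor = 10 × 10 × 20 × 5 × 25 = 2.5 × 10^5
Stock = 2.00 × 10^-5 μM × 2.5 × 10^5 = 5.00 μM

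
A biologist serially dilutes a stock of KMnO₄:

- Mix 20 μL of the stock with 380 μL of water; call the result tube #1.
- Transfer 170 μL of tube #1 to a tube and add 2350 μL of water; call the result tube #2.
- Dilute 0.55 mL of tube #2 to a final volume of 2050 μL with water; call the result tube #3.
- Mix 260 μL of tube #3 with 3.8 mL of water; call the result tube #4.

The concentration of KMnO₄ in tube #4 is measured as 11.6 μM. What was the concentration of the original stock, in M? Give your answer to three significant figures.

Step 1: 20 μL + 380 μL = 400 μL total → factor 400/20 = 20
Step 2: 170 μL + 2350 μL = 2520 μL total → factor 2520/170 = 14.824
Step 3: 0.55 mL brought to 2050 μL → factor 2.05/0.55 = 3.7273
Step 4: 260 μL + 3.8 mL = 4060 μL total → factor 4060/260 = 15.615
Overall dilution factor = 20 × 14.824 × 3.7273 × 15.615 = 17255
Stock = 11.6 μM × 17255 = 2.002 × 10^5 μM = 0.200 M

0.200 M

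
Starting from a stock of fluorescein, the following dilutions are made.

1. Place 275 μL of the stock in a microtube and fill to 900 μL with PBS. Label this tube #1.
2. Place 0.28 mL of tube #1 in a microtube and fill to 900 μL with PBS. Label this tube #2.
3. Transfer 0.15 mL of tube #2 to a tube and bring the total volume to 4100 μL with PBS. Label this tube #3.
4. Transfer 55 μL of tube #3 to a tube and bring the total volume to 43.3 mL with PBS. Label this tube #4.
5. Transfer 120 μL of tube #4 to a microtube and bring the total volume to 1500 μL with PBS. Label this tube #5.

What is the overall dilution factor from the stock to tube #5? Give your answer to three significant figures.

2.83 × 10^6

Step 1: 275 μL brought to 900 μL → factor 900/275 = 3.2727
Step 2: 0.28 mL brought to 900 μL → factor 0.9/0.28 = 3.2143
Step 3: 0.15 mL brought to 4100 μL → factor 4.1/0.15 = 27.333
Step 4: 55 μL brought to 43.3 mL → factor 43300/55 = 787.27
Step 5: 120 μL brought to 1500 μL → factor 1500/120 = 12.5
Overall dilution factor = 3.2727 × 3.2143 × 27.333 × 787.27 × 12.5 = 2.8296 × 10^6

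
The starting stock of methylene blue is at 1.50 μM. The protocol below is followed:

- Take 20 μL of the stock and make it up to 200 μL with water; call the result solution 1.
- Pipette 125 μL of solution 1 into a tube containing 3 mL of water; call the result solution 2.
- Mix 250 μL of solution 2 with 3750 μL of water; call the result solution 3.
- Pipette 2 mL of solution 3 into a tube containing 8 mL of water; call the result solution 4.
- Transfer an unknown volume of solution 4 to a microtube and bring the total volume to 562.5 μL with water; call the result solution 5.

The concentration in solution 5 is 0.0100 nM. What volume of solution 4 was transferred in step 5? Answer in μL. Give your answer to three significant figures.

75.0 μL

Step 1: 20 μL brought to 200 μL → factor 200/20 = 10
Step 2: 125 μL + 3 mL = 3125 μL total → factor 3125/125 = 25
Step 3: 250 μL + 3750 μL = 4000 μL total → factor 4000/250 = 16
Step 4: 2 mL + 8 mL = 10 mL total → factor 10/2 = 5
Step 5: v brought to 562.5 μL → factor = 562.5 μL/v
Product of known-step factors = 20000
Overall factor = 1.50 μM / (0.0100 nM) = 1.5 × 10^5
Step-5 factor = 1.5 × 10^5 / 20000 = 7.5
v = 562.5 μL / 7.5 = 75.0 μL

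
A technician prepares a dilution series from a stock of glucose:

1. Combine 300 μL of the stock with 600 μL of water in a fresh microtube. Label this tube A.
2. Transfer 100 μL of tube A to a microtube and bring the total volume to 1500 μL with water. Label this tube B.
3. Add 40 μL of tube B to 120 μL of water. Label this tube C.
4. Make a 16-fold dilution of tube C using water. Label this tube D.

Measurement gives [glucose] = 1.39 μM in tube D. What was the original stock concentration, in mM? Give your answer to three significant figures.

4.00 mM

Step 1: 300 μL + 600 μL = 900 μL total → factor 900/300 = 3
Step 2: 100 μL brought to 1500 μL → factor 1500/100 = 15
Step 3: 40 μL + 120 μL = 160 μL total → factor 160/40 = 4
Step 4: 16-fold → factor 16
Overall dilution factor = 3 × 15 × 4 × 16 = 2880
Stock = 1.39 μM × 2880 = 4003 μM = 4.00 mM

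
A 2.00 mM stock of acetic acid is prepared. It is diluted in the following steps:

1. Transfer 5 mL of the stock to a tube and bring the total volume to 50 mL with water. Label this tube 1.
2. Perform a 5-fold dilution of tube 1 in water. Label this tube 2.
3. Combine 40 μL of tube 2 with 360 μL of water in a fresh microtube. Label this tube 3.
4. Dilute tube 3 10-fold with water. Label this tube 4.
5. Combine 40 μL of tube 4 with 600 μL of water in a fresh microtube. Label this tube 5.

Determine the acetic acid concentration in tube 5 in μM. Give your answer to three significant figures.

Step 1: 5 mL brought to 50 mL → factor 50/5 = 10
Step 2: 5-fold → factor 5
Step 3: 40 μL + 360 μL = 400 μL total → factor 400/40 = 10
Step 4: 10-fold → factor 10
Step 5: 40 μL + 600 μL = 640 μL total → factor 640/40 = 16
Overall dilution factor = 10 × 5 × 10 × 10 × 16 = 80000
Final = 2.00 mM / 80000 = 2.500 × 10^-5 mM = 0.0250 μM

0.0250 μM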